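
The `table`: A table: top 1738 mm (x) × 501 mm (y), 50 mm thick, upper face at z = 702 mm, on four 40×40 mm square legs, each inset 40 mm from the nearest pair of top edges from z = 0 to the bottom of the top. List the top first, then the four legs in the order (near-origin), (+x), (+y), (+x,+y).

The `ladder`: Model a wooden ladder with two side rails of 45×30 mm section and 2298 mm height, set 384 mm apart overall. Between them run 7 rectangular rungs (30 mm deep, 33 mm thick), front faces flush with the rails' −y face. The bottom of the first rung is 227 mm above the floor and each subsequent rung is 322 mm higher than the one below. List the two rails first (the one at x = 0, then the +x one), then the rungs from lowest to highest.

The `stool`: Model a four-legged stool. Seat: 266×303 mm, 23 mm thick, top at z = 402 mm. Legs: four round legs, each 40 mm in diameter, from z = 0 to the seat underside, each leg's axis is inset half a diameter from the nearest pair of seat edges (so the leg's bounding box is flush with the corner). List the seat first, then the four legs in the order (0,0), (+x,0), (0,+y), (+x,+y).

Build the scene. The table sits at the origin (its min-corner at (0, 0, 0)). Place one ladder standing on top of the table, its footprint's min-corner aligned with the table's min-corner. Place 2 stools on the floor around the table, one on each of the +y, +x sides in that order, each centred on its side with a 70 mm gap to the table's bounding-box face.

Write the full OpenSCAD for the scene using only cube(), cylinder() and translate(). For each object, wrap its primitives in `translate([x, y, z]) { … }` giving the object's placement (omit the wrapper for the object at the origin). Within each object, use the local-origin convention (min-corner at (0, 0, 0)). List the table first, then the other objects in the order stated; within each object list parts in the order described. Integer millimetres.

translate([0, 0, 652]) cube([1738, 501, 50]);
translate([40, 40, 0]) cube([40, 40, 652]);
translate([1658, 40, 0]) cube([40, 40, 652]);
translate([40, 421, 0]) cube([40, 40, 652]);
translate([1658, 421, 0]) cube([40, 40, 652]);
translate([0, 0, 702]) {
  cube([45, 30, 2298]);
  translate([339, 0, 0]) cube([45, 30, 2298]);
  translate([45, 0, 227]) cube([294, 30, 33]);
  translate([45, 0, 549]) cube([294, 30, 33]);
  translate([45, 0, 871]) cube([294, 30, 33]);
  translate([45, 0, 1193]) cube([294, 30, 33]);
  translate([45, 0, 1515]) cube([294, 30, 33]);
  translate([45, 0, 1837]) cube([294, 30, 33]);
  translate([45, 0, 2159]) cube([294, 30, 33]);
}
translate([736, 571, 0]) {
  translate([0, 0, 379]) cube([266, 303, 23]);
  translate([20, 20, 0]) cylinder(h = 379, r = 20);
  translate([246, 20, 0]) cylinder(h = 379, r = 20);
  translate([20, 283, 0]) cylinder(h = 379, r = 20);
  translate([246, 283, 0]) cylinder(h = 379, r = 20);
}
translate([1808, 99, 0]) {
  translate([0, 0, 379]) cube([266, 303, 23]);
  translate([20, 20, 0]) cylinder(h = 379, r = 20);
  translate([246, 20, 0]) cylinder(h = 379, r = 20);
  translate([20, 283, 0]) cylinder(h = 379, r = 20);
  translate([246, 283, 0]) cylinder(h = 379, r = 20);
}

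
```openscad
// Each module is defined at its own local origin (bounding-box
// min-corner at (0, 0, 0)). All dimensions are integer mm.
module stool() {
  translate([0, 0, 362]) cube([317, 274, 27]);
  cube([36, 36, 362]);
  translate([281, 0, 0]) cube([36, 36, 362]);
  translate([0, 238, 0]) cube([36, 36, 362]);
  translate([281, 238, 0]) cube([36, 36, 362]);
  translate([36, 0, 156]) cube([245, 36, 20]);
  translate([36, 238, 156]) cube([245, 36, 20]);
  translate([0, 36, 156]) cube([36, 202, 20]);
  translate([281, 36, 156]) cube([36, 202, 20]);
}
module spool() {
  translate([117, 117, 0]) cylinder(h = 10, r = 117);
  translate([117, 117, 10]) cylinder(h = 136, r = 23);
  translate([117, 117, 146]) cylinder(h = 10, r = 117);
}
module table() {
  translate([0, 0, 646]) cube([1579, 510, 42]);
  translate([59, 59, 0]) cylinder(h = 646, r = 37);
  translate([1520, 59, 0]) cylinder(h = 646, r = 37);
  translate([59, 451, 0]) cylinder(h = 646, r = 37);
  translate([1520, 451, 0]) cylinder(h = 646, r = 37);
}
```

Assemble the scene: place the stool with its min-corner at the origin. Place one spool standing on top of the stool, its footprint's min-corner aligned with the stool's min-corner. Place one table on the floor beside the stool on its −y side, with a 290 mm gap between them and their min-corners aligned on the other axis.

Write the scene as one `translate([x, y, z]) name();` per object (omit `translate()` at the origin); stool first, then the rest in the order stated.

stool();
translate([0, 0, 389]) spool();
translate([0, -800, 0]) table();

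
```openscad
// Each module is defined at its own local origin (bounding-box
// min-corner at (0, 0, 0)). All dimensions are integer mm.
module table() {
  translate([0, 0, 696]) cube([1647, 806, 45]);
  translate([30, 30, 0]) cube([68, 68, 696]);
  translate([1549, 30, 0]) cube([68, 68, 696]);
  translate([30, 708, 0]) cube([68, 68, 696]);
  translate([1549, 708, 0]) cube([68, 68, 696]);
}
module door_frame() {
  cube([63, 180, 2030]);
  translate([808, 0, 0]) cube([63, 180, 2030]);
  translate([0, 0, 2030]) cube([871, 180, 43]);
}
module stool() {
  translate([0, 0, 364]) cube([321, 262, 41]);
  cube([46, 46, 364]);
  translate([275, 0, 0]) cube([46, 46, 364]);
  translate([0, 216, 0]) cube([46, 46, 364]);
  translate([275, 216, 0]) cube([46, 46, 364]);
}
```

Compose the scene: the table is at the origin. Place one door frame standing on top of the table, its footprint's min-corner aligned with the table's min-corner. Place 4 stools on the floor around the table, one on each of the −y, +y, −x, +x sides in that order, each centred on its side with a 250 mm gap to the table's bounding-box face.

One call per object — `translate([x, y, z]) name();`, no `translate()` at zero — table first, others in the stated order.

table();
translate([0, 0, 741]) door_frame();
translate([663, -512, 0]) stool();
translate([663, 1056, 0]) stool();
translate([-571, 272, 0]) stool();
translate([1897, 272, 0]) stool();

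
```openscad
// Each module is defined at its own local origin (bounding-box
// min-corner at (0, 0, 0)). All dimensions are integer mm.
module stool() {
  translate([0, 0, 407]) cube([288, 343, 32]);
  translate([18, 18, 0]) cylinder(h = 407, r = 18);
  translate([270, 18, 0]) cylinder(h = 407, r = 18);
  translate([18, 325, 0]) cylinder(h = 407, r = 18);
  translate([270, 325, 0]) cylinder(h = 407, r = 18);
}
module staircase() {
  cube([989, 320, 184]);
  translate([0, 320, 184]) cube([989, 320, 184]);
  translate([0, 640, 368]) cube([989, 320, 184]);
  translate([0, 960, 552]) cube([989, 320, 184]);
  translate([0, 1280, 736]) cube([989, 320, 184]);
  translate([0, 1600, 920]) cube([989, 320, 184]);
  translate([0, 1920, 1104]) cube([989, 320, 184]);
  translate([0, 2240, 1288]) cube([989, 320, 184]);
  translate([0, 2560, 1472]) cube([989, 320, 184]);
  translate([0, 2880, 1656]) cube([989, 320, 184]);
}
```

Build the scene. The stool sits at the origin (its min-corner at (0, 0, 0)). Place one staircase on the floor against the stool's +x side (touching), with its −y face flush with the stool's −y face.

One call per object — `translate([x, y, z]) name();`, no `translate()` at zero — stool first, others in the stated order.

stool();
translate([288, 0, 0]) staircase();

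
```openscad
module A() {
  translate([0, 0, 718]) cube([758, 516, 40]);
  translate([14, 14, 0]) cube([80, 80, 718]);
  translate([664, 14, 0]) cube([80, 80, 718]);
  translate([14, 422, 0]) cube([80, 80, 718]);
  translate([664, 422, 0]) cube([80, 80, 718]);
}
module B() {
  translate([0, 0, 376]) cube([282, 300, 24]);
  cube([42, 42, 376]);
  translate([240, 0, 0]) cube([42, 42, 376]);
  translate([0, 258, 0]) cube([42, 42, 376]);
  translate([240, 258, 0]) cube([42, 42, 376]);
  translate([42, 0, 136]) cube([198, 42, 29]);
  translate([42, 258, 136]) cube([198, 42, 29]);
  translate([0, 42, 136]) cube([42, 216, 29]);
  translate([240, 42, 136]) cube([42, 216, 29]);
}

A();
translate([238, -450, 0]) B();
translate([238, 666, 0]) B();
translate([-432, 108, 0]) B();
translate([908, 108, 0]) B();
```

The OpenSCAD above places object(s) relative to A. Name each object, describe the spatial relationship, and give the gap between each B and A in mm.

Each stool's nearest face is 150 mm from the table's bounding box.

A is a table. B is a stool. Four stools sit around the table at the −y, +y, −x, +x sides. The gap between each stool and the table is 150 mm.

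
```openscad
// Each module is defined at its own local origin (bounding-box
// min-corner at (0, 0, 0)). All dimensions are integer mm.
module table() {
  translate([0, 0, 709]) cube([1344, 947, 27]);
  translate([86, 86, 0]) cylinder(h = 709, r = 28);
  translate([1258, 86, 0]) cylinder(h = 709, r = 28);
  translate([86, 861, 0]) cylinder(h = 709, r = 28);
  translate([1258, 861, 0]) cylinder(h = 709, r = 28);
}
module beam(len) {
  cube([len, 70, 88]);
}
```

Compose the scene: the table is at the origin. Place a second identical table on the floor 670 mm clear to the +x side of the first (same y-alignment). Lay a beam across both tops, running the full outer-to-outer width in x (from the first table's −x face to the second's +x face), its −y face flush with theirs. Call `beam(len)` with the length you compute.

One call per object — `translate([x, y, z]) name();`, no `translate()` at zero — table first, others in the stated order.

table();
translate([2014, 0, 0]) table();
translate([0, 0, 736]) beam(3358);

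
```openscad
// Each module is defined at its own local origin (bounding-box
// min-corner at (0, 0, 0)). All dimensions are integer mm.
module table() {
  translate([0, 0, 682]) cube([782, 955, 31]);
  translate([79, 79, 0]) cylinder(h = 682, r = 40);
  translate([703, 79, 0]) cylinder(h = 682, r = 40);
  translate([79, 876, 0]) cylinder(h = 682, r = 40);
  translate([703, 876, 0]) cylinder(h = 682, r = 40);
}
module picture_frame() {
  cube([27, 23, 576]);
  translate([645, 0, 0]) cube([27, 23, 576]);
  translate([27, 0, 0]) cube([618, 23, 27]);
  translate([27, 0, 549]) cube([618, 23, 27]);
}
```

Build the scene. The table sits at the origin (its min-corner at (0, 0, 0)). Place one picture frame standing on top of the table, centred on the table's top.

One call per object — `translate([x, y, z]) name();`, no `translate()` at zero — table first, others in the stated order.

table();
translate([55, 466, 713]) picture_frame();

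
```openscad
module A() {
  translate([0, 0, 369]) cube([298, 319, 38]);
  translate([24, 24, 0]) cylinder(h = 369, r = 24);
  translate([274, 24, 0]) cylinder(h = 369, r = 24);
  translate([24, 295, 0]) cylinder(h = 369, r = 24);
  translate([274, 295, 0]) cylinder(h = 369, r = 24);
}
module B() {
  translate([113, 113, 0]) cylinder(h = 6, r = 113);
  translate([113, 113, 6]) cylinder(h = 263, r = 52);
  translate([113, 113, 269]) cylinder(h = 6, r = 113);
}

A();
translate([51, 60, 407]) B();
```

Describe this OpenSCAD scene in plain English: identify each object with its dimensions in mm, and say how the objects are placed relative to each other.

A is a simple wooden stool: a rectangular seat 298 mm (x) by 319 mm (y), 38 mm thick, top face at z = 407 mm, on four round legs, each 48 mm in diameter. The legs rest on z = 0, each leg's axis is inset half a diameter from the nearest pair of seat edges (so the leg's bounding box is flush with the corner).

B is a spool: two coaxial disc flanges of radius 113 mm and thickness 6 mm, joined by a core cylinder of radius 52 mm and height 263 mm. The lower flange rests on z = 0 and the three cylinders share a vertical axis.

The spool is on top of the stool.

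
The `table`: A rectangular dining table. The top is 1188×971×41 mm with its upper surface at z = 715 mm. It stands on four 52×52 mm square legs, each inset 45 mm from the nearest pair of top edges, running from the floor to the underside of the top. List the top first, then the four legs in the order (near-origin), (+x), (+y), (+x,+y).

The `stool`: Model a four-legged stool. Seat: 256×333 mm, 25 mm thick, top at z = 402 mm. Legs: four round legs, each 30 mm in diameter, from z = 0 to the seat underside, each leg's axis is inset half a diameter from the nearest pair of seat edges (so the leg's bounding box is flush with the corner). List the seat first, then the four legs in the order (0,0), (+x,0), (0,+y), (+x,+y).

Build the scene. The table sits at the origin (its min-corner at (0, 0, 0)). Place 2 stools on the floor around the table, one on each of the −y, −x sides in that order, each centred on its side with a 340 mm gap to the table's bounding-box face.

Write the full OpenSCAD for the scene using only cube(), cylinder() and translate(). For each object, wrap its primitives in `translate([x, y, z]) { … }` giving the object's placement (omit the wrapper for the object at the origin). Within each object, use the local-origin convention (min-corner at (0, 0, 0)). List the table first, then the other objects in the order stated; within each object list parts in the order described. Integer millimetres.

translate([0, 0, 674]) cube([1188, 971, 41]);
translate([45, 45, 0]) cube([52, 52, 674]);
translate([1091, 45, 0]) cube([52, 52, 674]);
translate([45, 874, 0]) cube([52, 52, 674]);
translate([1091, 874, 0]) cube([52, 52, 674]);
translate([466, -673, 0]) {
  translate([0, 0, 377]) cube([256, 333, 25]);
  translate([15, 15, 0]) cylinder(h = 377, r = 15);
  translate([241, 15, 0]) cylinder(h = 377, r = 15);
  translate([15, 318, 0]) cylinder(h = 377, r = 15);
  translate([241, 318, 0]) cylinder(h = 377, r = 15);
}
translate([-596, 319, 0]) {
  translate([0, 0, 377]) cube([256, 333, 25]);
  translate([15, 15, 0]) cylinder(h = 377, r = 15);
  translate([241, 15, 0]) cylinder(h = 377, r = 15);
  translate([15, 318, 0]) cylinder(h = 377, r = 15);
  translate([241, 318, 0]) cylinder(h = 377, r = 15);
}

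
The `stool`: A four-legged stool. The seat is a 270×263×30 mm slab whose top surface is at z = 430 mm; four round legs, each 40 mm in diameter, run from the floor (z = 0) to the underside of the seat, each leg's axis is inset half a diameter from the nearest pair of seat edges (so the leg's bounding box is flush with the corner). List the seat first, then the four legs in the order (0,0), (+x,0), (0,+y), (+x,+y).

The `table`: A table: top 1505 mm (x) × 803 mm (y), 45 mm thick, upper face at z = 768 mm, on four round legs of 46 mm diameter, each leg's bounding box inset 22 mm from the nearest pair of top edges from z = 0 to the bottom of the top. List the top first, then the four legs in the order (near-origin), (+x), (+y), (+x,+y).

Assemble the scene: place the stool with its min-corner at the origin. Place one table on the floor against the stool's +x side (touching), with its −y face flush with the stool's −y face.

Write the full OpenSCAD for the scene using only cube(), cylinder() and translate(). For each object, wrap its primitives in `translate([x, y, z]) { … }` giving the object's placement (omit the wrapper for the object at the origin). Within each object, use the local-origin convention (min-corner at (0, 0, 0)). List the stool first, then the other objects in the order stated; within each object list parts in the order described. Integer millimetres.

translate([0, 0, 400]) cube([270, 263, 30]);
translate([20, 20, 0]) cylinder(h = 400, r = 20);
translate([250, 20, 0]) cylinder(h = 400, r = 20);
translate([20, 243, 0]) cylinder(h = 400, r = 20);
translate([250, 243, 0]) cylinder(h = 400, r = 20);
translate([270, 0, 0]) {
  translate([0, 0, 723]) cube([1505, 803, 45]);
  translate([45, 45, 0]) cylinder(h = 723, r = 23);
  translate([1460, 45, 0]) cylinder(h = 723, r = 23);
  translate([45, 758, 0]) cylinder(h = 723, r = 23);
  translate([1460, 758, 0]) cylinder(h = 723, r = 23);
}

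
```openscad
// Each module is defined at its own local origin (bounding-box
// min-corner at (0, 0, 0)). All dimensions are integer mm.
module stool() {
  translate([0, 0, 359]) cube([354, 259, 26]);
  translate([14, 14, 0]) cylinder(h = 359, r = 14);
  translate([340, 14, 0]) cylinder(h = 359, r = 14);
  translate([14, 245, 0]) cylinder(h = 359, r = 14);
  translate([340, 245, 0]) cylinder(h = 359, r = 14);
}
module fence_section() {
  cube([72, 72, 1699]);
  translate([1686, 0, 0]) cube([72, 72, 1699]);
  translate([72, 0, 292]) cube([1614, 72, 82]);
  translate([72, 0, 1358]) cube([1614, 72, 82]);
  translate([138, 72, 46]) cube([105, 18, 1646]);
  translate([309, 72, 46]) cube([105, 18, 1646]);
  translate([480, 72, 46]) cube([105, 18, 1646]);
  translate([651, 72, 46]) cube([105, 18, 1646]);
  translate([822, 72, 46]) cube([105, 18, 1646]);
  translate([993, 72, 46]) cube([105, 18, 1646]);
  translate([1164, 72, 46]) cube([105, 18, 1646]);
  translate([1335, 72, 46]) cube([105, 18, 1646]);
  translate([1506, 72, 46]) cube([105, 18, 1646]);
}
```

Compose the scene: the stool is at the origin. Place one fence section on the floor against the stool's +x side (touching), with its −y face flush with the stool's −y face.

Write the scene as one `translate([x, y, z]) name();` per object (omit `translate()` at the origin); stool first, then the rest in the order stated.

stool();
translate([354, 0, 0]) fence_section();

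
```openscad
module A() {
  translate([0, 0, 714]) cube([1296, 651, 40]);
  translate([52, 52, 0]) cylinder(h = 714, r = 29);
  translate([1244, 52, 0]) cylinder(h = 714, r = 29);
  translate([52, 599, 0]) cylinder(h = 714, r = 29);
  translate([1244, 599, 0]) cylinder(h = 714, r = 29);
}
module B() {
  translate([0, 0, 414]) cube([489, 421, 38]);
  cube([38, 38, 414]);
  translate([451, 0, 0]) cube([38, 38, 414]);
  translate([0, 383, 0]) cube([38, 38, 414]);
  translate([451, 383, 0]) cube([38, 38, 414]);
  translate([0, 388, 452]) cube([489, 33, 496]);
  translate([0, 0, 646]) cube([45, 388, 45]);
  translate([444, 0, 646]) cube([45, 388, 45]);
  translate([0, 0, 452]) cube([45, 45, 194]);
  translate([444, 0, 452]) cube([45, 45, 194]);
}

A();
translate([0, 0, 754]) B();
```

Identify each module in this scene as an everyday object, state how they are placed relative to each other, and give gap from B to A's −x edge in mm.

The chair's min-x is at 0; the table's min-x is 0; gap = 0 mm.

A is a table. B is a chair. The chair is on top of the table. The gap from the chair to the table's −x edge is 0 mm.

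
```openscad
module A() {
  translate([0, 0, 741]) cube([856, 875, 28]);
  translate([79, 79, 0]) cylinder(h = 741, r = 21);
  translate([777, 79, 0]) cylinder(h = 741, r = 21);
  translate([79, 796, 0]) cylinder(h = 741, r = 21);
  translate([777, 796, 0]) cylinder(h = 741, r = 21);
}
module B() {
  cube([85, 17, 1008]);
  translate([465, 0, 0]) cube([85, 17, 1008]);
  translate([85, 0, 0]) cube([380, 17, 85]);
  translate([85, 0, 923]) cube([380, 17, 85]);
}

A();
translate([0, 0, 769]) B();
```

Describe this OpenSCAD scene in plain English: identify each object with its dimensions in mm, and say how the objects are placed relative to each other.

A is a table with a 856×875 mm rectangular top, 28 mm thick, top surface at z = 769 mm, supported by four round legs of 42 mm diameter, each leg's bounding box inset 58 mm from the nearest pair of top edges, running from the floor.

B is a rectangular picture frame lying in the x–z plane (depth along y). The opening is 380 mm wide (x) by 838 mm tall (z), surrounded by a border 85 mm wide on all four sides. The frame is 17 mm deep and is made of two full-height vertical stiles with two horizontal rails fitted between them.

The picture frame is on top of the table.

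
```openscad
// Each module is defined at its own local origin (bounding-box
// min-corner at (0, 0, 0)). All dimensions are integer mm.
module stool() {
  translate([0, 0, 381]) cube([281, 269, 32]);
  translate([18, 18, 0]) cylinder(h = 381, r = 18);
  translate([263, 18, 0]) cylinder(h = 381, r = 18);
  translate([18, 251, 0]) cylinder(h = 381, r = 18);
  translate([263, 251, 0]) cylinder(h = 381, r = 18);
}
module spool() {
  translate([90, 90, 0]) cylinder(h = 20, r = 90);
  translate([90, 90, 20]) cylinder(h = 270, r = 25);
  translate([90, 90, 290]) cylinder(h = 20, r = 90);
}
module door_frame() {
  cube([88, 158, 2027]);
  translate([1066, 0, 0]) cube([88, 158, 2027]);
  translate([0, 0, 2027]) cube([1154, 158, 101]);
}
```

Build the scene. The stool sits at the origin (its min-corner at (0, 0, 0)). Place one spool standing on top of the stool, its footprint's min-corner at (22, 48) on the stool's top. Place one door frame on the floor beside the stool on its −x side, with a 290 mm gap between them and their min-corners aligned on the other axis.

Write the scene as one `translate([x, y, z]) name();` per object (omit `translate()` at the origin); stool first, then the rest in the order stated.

stool();
translate([22, 48, 413]) spool();
translate([-1444, 0, 0]) door_frame();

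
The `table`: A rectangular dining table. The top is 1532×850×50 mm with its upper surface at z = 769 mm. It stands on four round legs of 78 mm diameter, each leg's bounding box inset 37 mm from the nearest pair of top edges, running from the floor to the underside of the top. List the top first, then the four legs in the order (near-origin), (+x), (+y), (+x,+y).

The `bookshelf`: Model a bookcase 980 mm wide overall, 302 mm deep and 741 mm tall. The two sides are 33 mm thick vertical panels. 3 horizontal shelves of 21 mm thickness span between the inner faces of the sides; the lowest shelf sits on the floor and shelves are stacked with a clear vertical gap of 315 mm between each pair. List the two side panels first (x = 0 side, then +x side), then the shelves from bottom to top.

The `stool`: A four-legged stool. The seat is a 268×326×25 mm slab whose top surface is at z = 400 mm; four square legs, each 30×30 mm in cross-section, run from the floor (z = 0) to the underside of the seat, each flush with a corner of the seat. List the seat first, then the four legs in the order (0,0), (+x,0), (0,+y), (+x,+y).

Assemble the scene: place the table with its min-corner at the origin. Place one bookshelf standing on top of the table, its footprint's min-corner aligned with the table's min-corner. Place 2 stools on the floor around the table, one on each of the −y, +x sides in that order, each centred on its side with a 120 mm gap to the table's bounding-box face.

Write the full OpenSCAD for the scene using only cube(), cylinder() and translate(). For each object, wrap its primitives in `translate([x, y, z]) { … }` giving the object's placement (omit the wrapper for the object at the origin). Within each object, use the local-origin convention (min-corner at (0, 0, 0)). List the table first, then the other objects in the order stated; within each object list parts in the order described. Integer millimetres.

translate([0, 0, 719]) cube([1532, 850, 50]);
translate([76, 76, 0]) cylinder(h = 719, r = 39);
translate([1456, 76, 0]) cylinder(h = 719, r = 39);
translate([76, 774, 0]) cylinder(h = 719, r = 39);
translate([1456, 774, 0]) cylinder(h = 719, r = 39);
translate([0, 0, 769]) {
  cube([33, 302, 741]);
  translate([947, 0, 0]) cube([33, 302, 741]);
  translate([33, 0, 0]) cube([914, 302, 21]);
  translate([33, 0, 336]) cube([914, 302, 21]);
  translate([33, 0, 672]) cube([914, 302, 21]);
}
translate([632, -446, 0]) {
  translate([0, 0, 375]) cube([268, 326, 25]);
  cube([30, 30, 375]);
  translate([238, 0, 0]) cube([30, 30, 375]);
  translate([0, 296, 0]) cube([30, 30, 375]);
  translate([238, 296, 0]) cube([30, 30, 375]);
}
translate([1652, 262, 0]) {
  translate([0, 0, 375]) cube([268, 326, 25]);
  cube([30, 30, 375]);
  translate([238, 0, 0]) cube([30, 30, 375]);
  translate([0, 296, 0]) cube([30, 30, 375]);
  translate([238, 296, 0]) cube([30, 30, 375]);
}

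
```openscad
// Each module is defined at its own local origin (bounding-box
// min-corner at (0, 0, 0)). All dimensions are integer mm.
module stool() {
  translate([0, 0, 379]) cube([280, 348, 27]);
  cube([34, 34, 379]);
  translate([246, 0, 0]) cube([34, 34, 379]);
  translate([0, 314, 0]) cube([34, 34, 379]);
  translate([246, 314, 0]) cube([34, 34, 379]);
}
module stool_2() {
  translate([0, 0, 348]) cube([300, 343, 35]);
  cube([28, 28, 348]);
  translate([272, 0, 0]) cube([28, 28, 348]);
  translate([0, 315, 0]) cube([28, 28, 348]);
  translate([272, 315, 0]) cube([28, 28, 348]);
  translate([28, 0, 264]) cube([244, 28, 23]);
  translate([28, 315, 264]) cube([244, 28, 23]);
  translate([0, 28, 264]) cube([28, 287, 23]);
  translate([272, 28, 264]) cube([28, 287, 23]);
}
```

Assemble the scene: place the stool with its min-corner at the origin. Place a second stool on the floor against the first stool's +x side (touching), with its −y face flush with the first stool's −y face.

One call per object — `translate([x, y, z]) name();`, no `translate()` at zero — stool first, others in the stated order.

stool();
translate([280, 0, 0]) stool_2();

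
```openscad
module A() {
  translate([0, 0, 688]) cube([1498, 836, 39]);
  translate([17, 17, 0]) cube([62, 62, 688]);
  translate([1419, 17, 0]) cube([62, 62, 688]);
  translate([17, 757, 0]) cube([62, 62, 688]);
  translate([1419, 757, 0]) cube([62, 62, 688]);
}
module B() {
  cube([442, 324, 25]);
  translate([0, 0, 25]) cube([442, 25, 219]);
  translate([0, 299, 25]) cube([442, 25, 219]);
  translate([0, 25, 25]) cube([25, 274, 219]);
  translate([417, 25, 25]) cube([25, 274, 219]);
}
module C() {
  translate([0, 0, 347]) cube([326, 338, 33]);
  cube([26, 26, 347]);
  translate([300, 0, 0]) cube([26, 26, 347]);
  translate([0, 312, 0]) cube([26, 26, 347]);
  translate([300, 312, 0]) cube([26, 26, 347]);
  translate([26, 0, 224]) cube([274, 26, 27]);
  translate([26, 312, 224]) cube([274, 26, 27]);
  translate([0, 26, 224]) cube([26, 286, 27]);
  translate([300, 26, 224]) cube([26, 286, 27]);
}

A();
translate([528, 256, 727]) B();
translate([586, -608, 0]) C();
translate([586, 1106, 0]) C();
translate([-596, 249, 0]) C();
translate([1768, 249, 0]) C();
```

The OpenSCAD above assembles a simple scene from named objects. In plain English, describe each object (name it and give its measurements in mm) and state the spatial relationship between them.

A is a rectangular dining table. The top is 1498×836×39 mm with its upper surface at z = 727 mm. It stands on four 62×62 mm square legs, each inset 17 mm from the nearest pair of top edges, running from the floor to the underside of the top.

B is an open storage box with external size 442×324×244 mm and wall thickness 25 mm (the base is also 25 mm thick). The base covers the whole footprint; the four walls stand on the base, with the y-facing walls full-width and the x-facing walls fitting between their inner faces.

C is a four-legged stool. The seat is a 326×338×33 mm slab whose top surface is at z = 380 mm; four square legs, each 26×26 mm in cross-section, run from the floor (z = 0) to the underside of the seat, each flush with a corner of the seat. Four stretchers, 26 mm wide and 27 mm tall, connect adjacent legs with their undersides at z = 224 mm, each running between the inner faces of the legs it joins and aligned with the legs' outer faces on the other axis.

The open box is on top of the table, centred. Four stools sit around the table at the −y, +y, −x, +x sides.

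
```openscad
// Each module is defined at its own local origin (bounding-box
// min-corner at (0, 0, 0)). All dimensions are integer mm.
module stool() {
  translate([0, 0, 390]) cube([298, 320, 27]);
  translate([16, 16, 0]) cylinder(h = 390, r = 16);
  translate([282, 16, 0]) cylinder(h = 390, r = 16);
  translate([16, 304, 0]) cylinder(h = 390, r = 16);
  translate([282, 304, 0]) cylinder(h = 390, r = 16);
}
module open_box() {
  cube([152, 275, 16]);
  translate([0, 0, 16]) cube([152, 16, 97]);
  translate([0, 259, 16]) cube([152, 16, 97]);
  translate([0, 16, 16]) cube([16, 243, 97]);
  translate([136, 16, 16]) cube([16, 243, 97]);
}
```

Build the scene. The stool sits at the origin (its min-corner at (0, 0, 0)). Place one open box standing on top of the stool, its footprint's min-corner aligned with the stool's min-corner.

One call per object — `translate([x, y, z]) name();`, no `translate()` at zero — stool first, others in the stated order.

stool();
translate([0, 0, 417]) open_box();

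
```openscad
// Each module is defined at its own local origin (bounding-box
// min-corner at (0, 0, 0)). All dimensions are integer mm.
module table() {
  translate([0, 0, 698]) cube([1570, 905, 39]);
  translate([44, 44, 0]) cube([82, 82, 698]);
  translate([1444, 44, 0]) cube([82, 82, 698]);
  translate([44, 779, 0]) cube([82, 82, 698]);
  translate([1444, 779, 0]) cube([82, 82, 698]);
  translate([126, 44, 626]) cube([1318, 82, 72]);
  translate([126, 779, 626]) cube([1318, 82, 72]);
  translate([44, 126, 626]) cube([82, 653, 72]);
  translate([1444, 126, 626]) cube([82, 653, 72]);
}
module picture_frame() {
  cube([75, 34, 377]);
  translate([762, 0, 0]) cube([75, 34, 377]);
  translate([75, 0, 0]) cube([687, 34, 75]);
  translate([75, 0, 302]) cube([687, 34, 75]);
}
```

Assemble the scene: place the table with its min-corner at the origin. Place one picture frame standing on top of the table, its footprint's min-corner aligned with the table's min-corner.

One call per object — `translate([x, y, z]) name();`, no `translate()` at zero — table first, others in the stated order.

table();
translate([0, 0, 737]) picture_frame();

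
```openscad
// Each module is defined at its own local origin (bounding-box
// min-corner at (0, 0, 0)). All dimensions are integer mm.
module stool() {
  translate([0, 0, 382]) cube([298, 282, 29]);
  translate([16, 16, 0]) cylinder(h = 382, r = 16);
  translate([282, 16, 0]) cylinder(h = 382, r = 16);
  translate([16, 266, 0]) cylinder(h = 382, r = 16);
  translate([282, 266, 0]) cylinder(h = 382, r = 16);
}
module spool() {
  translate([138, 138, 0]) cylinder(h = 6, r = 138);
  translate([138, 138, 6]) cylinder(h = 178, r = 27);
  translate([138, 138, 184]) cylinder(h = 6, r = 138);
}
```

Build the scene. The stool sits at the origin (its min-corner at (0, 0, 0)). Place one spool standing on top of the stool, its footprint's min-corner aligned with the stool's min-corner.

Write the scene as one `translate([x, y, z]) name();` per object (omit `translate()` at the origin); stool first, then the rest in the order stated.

stool();
translate([0, 0, 411]) spool();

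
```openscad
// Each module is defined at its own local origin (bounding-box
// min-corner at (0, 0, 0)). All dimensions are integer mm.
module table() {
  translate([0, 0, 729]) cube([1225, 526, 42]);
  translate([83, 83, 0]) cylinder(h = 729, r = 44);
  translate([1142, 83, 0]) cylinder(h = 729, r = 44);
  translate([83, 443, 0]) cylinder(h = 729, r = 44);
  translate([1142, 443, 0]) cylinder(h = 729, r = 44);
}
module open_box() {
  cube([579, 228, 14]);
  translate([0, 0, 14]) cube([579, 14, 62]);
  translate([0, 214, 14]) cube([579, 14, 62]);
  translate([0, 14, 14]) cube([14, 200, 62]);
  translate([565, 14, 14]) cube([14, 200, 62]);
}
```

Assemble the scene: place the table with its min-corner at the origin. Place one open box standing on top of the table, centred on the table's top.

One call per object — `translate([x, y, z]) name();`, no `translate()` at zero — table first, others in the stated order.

table();
translate([323, 149, 771]) open_box();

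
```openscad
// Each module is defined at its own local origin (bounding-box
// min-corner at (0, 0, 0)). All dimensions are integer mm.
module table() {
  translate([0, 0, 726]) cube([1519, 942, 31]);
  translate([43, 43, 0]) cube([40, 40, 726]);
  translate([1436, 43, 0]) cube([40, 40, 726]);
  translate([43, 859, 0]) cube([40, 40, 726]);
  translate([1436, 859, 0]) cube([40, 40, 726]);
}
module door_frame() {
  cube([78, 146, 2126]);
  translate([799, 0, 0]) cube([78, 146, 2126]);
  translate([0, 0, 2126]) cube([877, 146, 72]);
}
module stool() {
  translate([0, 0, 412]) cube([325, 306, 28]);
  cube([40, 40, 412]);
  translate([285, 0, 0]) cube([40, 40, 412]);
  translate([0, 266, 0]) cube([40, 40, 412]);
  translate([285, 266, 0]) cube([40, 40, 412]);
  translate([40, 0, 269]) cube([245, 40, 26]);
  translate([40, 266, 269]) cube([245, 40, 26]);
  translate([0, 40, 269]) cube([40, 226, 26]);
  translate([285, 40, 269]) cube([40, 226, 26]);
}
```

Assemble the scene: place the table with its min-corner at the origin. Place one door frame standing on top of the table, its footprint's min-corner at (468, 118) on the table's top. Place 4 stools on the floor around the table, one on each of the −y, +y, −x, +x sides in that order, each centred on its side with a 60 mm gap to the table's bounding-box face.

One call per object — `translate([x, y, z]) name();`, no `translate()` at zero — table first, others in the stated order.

table();
translate([468, 118, 757]) door_frame();
translate([597, -366, 0]) stool();
translate([597, 1002, 0]) stool();
translate([-385, 318, 0]) stool();
translate([1579, 318, 0]) stool();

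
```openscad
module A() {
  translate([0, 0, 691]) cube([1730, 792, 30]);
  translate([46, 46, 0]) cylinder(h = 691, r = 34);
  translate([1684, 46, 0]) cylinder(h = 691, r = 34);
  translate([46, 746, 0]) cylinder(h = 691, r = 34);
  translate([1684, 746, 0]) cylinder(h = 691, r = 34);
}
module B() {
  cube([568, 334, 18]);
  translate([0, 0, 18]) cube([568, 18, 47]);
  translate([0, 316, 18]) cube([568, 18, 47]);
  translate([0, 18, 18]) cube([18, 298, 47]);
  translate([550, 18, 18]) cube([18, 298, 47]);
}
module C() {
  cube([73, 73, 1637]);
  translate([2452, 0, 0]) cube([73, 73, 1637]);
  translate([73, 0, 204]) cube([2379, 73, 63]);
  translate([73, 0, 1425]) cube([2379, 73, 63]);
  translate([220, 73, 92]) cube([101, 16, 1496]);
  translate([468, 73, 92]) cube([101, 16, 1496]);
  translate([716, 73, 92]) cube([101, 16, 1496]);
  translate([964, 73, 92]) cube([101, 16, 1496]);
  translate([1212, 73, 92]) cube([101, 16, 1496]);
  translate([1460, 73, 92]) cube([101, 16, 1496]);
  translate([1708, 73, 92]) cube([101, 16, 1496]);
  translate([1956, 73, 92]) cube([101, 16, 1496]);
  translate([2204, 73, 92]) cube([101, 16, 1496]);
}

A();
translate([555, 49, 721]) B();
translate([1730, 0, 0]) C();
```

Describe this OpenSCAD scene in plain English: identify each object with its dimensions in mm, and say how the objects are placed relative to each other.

A is a table with a 1730×792 mm rectangular top, 30 mm thick, top surface at z = 721 mm, supported by four round legs of 68 mm diameter, each leg's bounding box inset 12 mm from the nearest pair of top edges, running from the floor.

B is an open-topped rectangular box: outside dimensions 568×334×65 mm, with a uniform wall and base thickness of 18 mm. The base is a full 568×334 slab on the floor; four walls sit on top of the base. The front and back walls (the −y and +y sides) span the full width; the two side walls fit between them.

C is a fence section. Two 73×73 mm posts, 1637 mm tall, stand on the floor with a clear span of 2379 mm between their inner faces. Two horizontal rails of 73×63 mm section span the gap between the posts with their undersides at z = 204 mm and z = 1425 mm, flush with the posts' −y face. 9 pickets, each 101 mm wide, 16 mm thick and 1496 mm tall, are fixed to the +y face of the rails with their bottoms at z = 92 mm, evenly spaced across the span with equal gaps (rounded down to the nearest mm) at the −x end and between each pair — any rounding remainder accumulates at the +x end.

The open box is on top of the table. The fence section is against the table's +x side, with their −y faces flush.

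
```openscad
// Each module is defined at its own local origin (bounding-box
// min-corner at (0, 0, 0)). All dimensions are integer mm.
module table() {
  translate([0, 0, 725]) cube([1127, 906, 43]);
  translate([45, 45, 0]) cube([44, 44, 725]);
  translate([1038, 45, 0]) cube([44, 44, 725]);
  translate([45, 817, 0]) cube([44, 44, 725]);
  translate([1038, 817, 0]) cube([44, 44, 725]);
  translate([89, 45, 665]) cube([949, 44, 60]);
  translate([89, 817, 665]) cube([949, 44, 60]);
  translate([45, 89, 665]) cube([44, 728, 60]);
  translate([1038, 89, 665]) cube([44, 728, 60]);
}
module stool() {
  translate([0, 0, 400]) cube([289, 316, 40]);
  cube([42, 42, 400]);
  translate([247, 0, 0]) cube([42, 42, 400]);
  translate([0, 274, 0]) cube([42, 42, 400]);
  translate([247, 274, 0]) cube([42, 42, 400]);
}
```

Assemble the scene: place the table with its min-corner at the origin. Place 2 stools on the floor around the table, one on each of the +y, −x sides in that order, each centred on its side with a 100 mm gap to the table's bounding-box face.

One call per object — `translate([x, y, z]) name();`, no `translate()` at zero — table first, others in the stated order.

table();
translate([419, 1006, 0]) stool();
translate([-389, 295, 0]) stool();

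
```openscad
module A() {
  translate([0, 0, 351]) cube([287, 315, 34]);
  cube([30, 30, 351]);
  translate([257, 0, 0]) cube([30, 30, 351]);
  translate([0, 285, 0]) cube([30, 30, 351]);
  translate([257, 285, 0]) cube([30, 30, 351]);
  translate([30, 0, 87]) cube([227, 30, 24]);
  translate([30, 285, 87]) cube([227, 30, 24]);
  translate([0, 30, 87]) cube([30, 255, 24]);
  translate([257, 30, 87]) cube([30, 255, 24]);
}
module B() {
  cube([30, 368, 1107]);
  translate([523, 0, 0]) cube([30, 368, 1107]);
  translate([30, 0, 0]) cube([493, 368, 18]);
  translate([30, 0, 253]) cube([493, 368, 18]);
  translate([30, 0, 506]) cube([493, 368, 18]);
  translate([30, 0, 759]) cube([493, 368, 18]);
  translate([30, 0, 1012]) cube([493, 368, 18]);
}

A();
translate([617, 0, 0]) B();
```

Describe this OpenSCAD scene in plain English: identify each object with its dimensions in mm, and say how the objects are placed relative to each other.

A is a four-legged stool. The seat is a 287×315×34 mm slab whose top surface is at z = 385 mm; four square legs, each 30×30 mm in cross-section, run from the floor (z = 0) to the underside of the seat, each flush with a corner of the seat. Four stretchers, 30 mm wide and 24 mm tall, connect adjacent legs with their undersides at z = 87 mm, each running between the inner faces of the legs it joins and aligned with the legs' outer faces on the other axis.

B is an open bookshelf. Two side panels, each 30 mm thick, 368 mm deep and 1107 mm tall, stand 553 mm apart (outside-to-outside). Between them sit 5 shelves, each 18 mm thick and 368 mm deep, spanning the full gap between the sides. The bottom shelf rests on the floor (its underside at z = 0) and the clear gap between one shelf's top and the next shelf's underside is 235 mm.

The bookshelf is on the floor beside the stool on its +x side.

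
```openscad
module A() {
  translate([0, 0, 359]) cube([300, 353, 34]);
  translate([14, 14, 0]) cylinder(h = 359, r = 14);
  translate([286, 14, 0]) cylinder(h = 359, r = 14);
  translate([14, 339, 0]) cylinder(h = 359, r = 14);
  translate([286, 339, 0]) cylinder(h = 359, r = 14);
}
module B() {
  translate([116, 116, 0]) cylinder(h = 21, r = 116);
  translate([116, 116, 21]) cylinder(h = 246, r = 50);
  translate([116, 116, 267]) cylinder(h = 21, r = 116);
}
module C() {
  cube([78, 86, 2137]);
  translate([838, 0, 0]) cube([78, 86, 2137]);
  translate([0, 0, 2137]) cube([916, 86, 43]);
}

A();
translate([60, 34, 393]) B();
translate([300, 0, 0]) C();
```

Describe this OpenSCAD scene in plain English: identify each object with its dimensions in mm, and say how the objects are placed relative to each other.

A is a simple wooden stool: a rectangular seat 300 mm (x) by 353 mm (y), 34 mm thick, top face at z = 393 mm, on four round legs, each 28 mm in diameter. The legs rest on z = 0, each leg's axis is inset half a diameter from the nearest pair of seat edges (so the leg's bounding box is flush with the corner).

B is a spool: two coaxial disc flanges of radius 116 mm and thickness 21 mm, joined by a core cylinder of radius 50 mm and height 246 mm. The lower flange rests on z = 0 and the three cylinders share a vertical axis.

C is a door frame. The clear opening is 760 mm wide and 2137 mm high. Two 78 mm wide jambs, 86 mm deep, stand either side of the opening from the floor to the top of the opening. A 43 mm thick head sits across the top of both jambs, spanning the full outside width of the frame.

The spool is on top of the stool. The door frame is against the stool's +x side, with their −y faces flush.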